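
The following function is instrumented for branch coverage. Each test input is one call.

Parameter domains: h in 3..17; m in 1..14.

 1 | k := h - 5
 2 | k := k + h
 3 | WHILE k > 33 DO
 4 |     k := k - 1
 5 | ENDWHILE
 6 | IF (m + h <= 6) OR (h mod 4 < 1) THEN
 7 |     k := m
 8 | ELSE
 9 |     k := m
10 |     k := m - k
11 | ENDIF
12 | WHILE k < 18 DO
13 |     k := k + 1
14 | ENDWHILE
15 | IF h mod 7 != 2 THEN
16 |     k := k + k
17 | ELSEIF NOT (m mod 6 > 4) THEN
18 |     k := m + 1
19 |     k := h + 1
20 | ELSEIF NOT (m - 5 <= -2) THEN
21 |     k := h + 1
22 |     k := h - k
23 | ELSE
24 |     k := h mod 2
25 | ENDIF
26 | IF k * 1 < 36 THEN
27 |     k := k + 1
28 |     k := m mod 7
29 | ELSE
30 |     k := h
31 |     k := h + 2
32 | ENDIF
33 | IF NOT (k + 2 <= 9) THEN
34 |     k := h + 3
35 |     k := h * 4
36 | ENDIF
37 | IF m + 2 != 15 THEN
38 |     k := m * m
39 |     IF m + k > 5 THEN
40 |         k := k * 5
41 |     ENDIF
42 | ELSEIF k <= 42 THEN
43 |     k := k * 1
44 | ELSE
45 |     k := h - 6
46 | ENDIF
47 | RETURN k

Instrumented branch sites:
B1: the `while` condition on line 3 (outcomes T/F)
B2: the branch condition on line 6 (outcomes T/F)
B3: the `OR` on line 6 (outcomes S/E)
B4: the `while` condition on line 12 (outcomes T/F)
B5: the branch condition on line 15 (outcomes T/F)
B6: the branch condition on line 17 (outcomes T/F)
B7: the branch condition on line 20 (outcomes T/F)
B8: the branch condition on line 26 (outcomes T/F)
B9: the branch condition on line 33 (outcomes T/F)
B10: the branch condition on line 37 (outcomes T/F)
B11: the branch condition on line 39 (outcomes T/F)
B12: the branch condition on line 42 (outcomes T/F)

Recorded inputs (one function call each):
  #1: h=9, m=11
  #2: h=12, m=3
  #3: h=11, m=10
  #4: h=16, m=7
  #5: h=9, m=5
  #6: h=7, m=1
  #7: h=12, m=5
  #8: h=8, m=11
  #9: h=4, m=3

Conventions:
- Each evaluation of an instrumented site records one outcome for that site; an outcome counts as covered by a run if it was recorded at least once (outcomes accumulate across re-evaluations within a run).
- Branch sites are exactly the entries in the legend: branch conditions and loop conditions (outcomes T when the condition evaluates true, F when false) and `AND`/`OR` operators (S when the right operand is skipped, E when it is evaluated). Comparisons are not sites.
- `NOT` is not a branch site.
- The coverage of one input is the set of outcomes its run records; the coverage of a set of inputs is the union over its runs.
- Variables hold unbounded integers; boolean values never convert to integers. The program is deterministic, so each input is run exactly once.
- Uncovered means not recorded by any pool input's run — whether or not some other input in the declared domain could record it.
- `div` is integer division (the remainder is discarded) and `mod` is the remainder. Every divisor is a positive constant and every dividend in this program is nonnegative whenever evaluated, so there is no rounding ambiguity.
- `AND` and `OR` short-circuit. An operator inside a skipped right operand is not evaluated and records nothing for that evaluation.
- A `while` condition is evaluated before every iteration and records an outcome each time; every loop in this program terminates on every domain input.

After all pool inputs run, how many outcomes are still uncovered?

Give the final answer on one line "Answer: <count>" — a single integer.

input #1 (h=9, m=11): events B1->F, B3->E, B2->F, B4->T, B4->T, B4->T, B4->T, B4->T, B4->T, B4->T, B4->T, B4->T, B4->T, B4->T, ...; covers B1=F, B2=F, B3=E, B4=T, B4=F, B5=F, B6=F, B7=T, B8=T, B9=F, B10=T, B11=T
input #2 (h=12, m=3): events B1->F, B3->E, B2->T, B4->T, B4->T, B4->T, B4->T, B4->T, B4->T, B4->T, B4->T, B4->T, B4->T, B4->T, ...; covers B1=F, B2=T, B3=E, B4=T, B4=F, B5=T, B8=F, B9=T, B10=T, B11=T
input #3 (h=11, m=10): events B1->F, B3->E, B2->F, B4->T, B4->T, B4->T, B4->T, B4->T, B4->T, B4->T, B4->T, B4->T, B4->T, B4->T, ...; covers B1=F, B2=F, B3=E, B4=T, B4=F, B5=T, B8=F, B9=T, B10=T, B11=T
input #4 (h=16, m=7): events B1->F, B3->E, B2->T, B4->T, B4->T, B4->T, B4->T, B4->T, B4->T, B4->T, B4->T, B4->T, B4->T, B4->T, ...; covers B1=F, B2=T, B3=E, B4=T, B4=F, B5=F, B6=T, B8=T, B9=F, B10=T, B11=T
input #5 (h=9, m=5): events B1->F, B3->E, B2->F, B4->T, B4->T, B4->T, B4->T, B4->T, B4->T, B4->T, B4->T, B4->T, B4->T, B4->T, ...; covers B1=F, B2=F, B3=E, B4=T, B4=F, B5=F, B6=F, B7=T, B8=T, B9=F, B10=T, B11=T
input #6 (h=7, m=1): events B1->F, B3->E, B2->F, B4->T, B4->T, B4->T, B4->T, B4->T, B4->T, B4->T, B4->T, B4->T, B4->T, B4->T, ...; covers B1=F, B2=F, B3=E, B4=T, B4=F, B5=T, B8=F, B9=T, B10=T, B11=F
input #7 (h=12, m=5): events B1->F, B3->E, B2->T, B4->T, B4->T, B4->T, B4->T, B4->T, B4->T, B4->T, B4->T, B4->T, B4->T, B4->T, ...; covers B1=F, B2=T, B3=E, B4=T, B4=F, B5=T, B8=F, B9=T, B10=T, B11=T
input #8 (h=8, m=11): events B1->F, B3->E, B2->T, B4->T, B4->T, B4->T, B4->T, B4->T, B4->T, B4->T, B4->F, B5->T, B8->F, B9->T, ...; covers B1=F, B2=T, B3=E, B4=T, B4=F, B5=T, B8=F, B9=T, B10=T, B11=T
input #9 (h=4, m=3): events B1->F, B3->E, B2->T, B4->T, B4->T, B4->T, B4->T, B4->T, B4->T, B4->T, B4->T, B4->T, B4->T, B4->T, ...; covers B1=F, B2=T, B3=E, B4=T, B4=F, B5=T, B8=F, B9=F, B10=T, B11=T
union over the pool: B1=F, B2=T, B2=F, B3=E, B4=T, B4=F, B5=T, B5=F, B6=T, B6=F, B7=T, B8=T, B8=F, B9=T, B9=F, B10=T, B11=T, B11=F
uncovered (6 of 24): B1=T, B3=S, B7=F, B10=F, B12=T, B12=F

Answer: 6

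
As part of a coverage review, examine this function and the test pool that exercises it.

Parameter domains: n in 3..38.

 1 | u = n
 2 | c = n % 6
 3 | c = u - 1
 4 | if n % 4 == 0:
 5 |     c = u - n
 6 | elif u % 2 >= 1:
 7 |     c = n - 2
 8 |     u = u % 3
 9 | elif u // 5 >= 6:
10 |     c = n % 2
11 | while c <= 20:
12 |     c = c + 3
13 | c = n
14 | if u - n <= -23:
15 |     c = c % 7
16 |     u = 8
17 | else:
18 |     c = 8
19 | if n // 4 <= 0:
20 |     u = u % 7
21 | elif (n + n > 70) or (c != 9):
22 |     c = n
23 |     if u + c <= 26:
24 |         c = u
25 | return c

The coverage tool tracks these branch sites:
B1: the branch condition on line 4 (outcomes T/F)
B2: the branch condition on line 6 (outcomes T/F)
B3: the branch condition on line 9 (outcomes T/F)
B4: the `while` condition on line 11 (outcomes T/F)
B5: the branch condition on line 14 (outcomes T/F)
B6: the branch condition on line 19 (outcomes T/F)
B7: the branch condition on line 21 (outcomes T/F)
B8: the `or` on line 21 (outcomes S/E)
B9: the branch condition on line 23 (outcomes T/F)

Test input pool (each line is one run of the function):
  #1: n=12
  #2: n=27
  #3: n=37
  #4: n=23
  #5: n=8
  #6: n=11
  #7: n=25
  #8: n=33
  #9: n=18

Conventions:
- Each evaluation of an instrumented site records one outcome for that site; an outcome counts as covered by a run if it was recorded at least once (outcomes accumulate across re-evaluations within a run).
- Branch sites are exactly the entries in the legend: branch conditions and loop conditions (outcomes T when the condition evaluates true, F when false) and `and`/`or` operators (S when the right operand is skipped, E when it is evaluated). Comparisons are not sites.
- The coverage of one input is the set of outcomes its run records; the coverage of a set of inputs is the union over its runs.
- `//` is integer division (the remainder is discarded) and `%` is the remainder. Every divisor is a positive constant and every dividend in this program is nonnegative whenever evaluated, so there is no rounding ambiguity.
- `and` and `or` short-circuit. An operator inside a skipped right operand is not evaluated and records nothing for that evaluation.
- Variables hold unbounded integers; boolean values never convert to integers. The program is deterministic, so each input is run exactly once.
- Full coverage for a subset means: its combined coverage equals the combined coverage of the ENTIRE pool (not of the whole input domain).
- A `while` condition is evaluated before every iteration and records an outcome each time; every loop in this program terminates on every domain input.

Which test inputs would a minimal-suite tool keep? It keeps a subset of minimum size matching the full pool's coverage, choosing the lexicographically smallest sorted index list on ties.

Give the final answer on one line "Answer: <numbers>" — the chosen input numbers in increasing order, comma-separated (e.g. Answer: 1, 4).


run #1 (n=12) runs B1->T, B4->T, B4->T, B4->T, B4->T, B4->T, B4->T, B4->T, B4->F, B5->F, B6->F, B8->E, B7->T, B9->T; records B1=T, B4=T, B4=F, B5=F, B6=F, B7=T, B8=E, B9=T
run #2 (n=27) runs B1->F, B2->T, B4->F, B5->T, B6->F, B8->E, B7->T, B9->F; records B1=F, B2=T, B4=F, B5=T, B6=F, B7=T, B8=E, B9=F
run #3 (n=37) runs B1->F, B2->T, B4->F, B5->T, B6->F, B8->S, B7->T, B9->F; records B1=F, B2=T, B4=F, B5=T, B6=F, B7=T, B8=S, B9=F
run #4 (n=23) runs B1->F, B2->T, B4->F, B5->F, B6->F, B8->E, B7->T, B9->T; records B1=F, B2=T, B4=F, B5=F, B6=F, B7=T, B8=E, B9=T
run #5 (n=8) runs B1->T, B4->T, B4->T, B4->T, B4->T, B4->T, B4->T, B4->T, B4->F, B5->F, B6->F, B8->E, B7->T, B9->T; records B1=T, B4=T, B4=F, B5=F, B6=F, B7=T, B8=E, B9=T
run #6 (n=11) runs B1->F, B2->T, B4->T, B4->T, B4->T, B4->T, B4->F, B5->F, B6->F, B8->E, B7->T, B9->T; records B1=F, B2=T, B4=T, B4=F, B5=F, B6=F, B7=T, B8=E, B9=T
run #7 (n=25) runs B1->F, B2->T, B4->F, B5->T, B6->F, B8->E, B7->T, B9->F; records B1=F, B2=T, B4=F, B5=T, B6=F, B7=T, B8=E, B9=F
run #8 (n=33) runs B1->F, B2->T, B4->F, B5->T, B6->F, B8->E, B7->T, B9->F; records B1=F, B2=T, B4=F, B5=T, B6=F, B7=T, B8=E, B9=F
run #9 (n=18) runs B1->F, B2->F, B3->F, B4->T, B4->T, B4->F, B5->F, B6->F, B8->E, B7->T, B9->F; records B1=F, B2=F, B3=F, B4=T, B4=F, B5=F, B6=F, B7=T, B8=E, B9=F
together the pool reaches 15 outcomes: B1=T, B1=F, B2=T, B2=F, B3=F, B4=T, B4=F, B5=T, B5=F, B6=F, B7=T, B8=S, B8=E, B9=T, B9=F
size 1 is not enough: best union over all size-1 subsets is 10/15
size 2 is not enough: best union over all size-2 subsets is 13/15
inputs {1, 3, 9} (size 3) cover everything; no size-3 subset with a lexicographically smaller index list covers all 15
Answer: 1, 3, 9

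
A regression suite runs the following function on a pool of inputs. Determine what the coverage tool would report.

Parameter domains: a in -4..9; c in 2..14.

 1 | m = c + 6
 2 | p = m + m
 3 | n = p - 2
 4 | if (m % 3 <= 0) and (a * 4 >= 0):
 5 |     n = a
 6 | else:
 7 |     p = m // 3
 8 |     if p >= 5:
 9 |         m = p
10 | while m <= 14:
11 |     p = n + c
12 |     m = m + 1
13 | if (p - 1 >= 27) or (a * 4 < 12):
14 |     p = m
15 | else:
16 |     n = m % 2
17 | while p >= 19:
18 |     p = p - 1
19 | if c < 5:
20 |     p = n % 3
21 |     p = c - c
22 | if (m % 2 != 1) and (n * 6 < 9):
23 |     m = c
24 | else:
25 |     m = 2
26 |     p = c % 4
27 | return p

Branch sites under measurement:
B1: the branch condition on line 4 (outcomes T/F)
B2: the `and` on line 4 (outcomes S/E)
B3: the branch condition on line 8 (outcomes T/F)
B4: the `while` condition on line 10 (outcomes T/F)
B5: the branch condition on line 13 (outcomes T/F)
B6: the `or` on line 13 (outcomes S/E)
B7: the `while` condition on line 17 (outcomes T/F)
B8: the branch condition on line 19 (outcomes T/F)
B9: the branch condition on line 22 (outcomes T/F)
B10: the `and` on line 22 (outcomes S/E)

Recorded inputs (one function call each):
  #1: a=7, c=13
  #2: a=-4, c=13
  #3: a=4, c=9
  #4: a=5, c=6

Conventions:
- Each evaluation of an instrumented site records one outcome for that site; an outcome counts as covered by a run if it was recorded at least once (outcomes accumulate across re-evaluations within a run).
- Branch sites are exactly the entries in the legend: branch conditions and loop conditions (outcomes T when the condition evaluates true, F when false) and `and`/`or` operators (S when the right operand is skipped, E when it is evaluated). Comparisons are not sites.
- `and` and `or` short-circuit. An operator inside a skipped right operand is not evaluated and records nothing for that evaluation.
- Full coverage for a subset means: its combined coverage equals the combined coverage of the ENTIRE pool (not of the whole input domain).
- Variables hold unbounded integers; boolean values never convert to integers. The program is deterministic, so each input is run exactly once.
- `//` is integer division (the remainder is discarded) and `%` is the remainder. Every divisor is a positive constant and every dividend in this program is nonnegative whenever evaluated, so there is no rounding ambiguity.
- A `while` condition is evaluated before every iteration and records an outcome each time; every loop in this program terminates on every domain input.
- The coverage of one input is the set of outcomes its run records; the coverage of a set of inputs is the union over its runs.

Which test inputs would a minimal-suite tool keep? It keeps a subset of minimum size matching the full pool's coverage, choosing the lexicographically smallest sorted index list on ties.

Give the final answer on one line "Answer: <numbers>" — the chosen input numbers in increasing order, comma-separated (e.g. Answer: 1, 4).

input #1 (a=7, c=13): events B2->S, B1->F, B3->T, B4->T, B4->T, B4->T, B4->T, B4->T, B4->T, B4->T, B4->T, B4->T, B4->F, B6->S, ...; covers B1=F, B2=S, B3=T, B4=T, B4=F, B5=T, B6=S, B7=F, B8=F, B9=F, B10=S
input #2 (a=-4, c=13): events B2->S, B1->F, B3->T, B4->T, B4->T, B4->T, B4->T, B4->T, B4->T, B4->T, B4->T, B4->T, B4->F, B6->S, ...; covers B1=F, B2=S, B3=T, B4=T, B4=F, B5=T, B6=S, B7=F, B8=F, B9=F, B10=S
input #3 (a=4, c=9): events B2->E, B1->T, B4->F, B6->S, B5->T, B7->F, B8->F, B10->S, B9->F; covers B1=T, B2=E, B4=F, B5=T, B6=S, B7=F, B8=F, B9=F, B10=S
input #4 (a=5, c=6): events B2->E, B1->T, B4->T, B4->T, B4->T, B4->F, B6->E, B5->F, B7->F, B8->F, B10->S, B9->F; covers B1=T, B2=E, B4=T, B4=F, B5=F, B6=E, B7=F, B8=F, B9=F, B10=S
union over all inputs: B1=T, B1=F, B2=S, B2=E, B3=T, B4=T, B4=F, B5=T, B5=F, B6=S, B6=E, B7=F, B8=F, B9=F, B10=S (15 outcomes)
checked all size-1 subsets: none covers 15 outcomes (max 11/15)
size 2: inputs {1, 4} cover all 15 outcomes, and no lexicographically smaller subset of this size does

Answer: 1, 4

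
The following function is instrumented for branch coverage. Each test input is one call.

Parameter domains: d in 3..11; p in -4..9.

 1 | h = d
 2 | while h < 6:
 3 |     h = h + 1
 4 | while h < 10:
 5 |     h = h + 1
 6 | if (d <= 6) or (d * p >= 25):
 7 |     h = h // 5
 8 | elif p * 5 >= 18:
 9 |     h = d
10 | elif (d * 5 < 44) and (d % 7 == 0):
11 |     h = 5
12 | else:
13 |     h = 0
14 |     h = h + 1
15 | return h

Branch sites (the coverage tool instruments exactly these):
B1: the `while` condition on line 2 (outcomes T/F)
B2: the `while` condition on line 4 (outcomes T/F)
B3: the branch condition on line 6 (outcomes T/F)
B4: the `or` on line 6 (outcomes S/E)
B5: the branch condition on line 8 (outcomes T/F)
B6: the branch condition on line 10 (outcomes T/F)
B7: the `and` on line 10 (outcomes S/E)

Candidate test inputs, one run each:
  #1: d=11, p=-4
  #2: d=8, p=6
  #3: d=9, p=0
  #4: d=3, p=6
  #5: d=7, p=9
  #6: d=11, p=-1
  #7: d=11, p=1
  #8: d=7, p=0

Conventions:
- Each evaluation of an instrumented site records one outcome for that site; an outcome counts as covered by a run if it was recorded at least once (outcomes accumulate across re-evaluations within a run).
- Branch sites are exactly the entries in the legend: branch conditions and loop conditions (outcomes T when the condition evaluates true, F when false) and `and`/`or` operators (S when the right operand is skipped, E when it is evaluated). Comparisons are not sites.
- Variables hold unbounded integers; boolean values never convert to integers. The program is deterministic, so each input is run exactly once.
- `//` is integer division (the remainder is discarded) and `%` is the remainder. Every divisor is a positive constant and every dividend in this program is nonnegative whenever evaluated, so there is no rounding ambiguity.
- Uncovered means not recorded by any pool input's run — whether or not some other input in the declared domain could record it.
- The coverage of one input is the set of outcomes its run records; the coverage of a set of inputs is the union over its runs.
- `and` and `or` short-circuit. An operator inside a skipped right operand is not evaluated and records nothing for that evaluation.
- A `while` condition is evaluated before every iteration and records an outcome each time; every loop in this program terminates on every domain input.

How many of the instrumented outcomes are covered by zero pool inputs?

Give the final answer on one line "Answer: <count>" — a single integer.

run #1 (d=11, p=-4) records B1=F, B2=F, B3=F, B4=E, B5=F, B6=F, B7=S
run #2 (d=8, p=6) records B1=F, B2=T, B2=F, B3=T, B4=E
run #3 (d=9, p=0) records B1=F, B2=T, B2=F, B3=F, B4=E, B5=F, B6=F, B7=S
run #4 (d=3, p=6) records B1=T, B1=F, B2=T, B2=F, B3=T, B4=S
run #5 (d=7, p=9) records B1=F, B2=T, B2=F, B3=T, B4=E
run #6 (d=11, p=-1) records B1=F, B2=F, B3=F, B4=E, B5=F, B6=F, B7=S
run #7 (d=11, p=1) records B1=F, B2=F, B3=F, B4=E, B5=F, B6=F, B7=S
run #8 (d=7, p=0) records B1=F, B2=T, B2=F, B3=F, B4=E, B5=F, B6=T, B7=E
union over the pool: B1=T, B1=F, B2=T, B2=F, B3=T, B3=F, B4=S, B4=E, B5=F, B6=T, B6=F, B7=S, B7=E
uncovered (1 of 14): B5=T

Answer: 1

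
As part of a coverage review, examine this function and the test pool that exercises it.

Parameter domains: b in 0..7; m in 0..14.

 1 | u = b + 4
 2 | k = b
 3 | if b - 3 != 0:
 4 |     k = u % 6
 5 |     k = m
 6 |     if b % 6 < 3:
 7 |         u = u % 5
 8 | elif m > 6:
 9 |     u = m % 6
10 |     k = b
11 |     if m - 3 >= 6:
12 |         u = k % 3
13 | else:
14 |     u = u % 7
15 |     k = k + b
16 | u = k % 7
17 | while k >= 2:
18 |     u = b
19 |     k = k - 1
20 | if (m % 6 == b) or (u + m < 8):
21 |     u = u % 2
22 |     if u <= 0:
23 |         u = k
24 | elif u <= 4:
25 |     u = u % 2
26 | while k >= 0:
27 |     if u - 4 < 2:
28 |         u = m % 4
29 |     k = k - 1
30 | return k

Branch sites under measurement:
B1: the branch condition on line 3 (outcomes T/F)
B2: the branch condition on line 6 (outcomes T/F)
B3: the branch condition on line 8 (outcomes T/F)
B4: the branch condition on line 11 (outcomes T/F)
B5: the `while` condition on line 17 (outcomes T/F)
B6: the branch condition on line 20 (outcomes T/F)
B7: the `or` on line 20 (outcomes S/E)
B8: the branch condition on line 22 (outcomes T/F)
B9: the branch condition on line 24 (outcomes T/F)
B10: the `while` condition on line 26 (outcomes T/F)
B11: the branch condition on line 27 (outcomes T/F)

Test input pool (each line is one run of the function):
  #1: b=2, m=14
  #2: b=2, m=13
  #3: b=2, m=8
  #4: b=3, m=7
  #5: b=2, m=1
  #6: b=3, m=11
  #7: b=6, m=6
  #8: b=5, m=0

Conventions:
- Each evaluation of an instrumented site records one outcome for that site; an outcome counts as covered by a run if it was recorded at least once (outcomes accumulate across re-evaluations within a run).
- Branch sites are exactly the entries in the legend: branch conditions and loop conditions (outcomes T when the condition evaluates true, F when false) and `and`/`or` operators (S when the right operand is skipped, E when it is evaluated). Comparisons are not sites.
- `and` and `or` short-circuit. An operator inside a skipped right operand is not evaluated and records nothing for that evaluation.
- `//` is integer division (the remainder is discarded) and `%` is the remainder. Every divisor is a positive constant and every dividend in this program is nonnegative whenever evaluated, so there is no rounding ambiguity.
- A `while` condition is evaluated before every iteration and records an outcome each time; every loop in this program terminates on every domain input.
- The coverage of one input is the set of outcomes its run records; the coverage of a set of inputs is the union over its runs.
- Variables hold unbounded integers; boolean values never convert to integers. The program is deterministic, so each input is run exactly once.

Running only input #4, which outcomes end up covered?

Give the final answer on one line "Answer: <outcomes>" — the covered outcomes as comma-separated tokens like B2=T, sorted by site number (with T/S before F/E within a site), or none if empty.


Running input #4 (b=3, m=7), event by event:
  B1->F, B3->T, B4->F, B5->T, B5->T, B5->F, B7->E, B6->F, B9->T, B10->T
  B11->T, B10->T, B11->T, B10->F
collecting distinct outcomes: B1=F, B3=T, B4=F, B5=T, B5=F, B6=F, B7=E, B9=T, B10=T, B10=F, B11=T
Answer: B1=F, B3=T, B4=F, B5=T, B5=F, B6=F, B7=E, B9=T, B10=T, B10=F, B11=T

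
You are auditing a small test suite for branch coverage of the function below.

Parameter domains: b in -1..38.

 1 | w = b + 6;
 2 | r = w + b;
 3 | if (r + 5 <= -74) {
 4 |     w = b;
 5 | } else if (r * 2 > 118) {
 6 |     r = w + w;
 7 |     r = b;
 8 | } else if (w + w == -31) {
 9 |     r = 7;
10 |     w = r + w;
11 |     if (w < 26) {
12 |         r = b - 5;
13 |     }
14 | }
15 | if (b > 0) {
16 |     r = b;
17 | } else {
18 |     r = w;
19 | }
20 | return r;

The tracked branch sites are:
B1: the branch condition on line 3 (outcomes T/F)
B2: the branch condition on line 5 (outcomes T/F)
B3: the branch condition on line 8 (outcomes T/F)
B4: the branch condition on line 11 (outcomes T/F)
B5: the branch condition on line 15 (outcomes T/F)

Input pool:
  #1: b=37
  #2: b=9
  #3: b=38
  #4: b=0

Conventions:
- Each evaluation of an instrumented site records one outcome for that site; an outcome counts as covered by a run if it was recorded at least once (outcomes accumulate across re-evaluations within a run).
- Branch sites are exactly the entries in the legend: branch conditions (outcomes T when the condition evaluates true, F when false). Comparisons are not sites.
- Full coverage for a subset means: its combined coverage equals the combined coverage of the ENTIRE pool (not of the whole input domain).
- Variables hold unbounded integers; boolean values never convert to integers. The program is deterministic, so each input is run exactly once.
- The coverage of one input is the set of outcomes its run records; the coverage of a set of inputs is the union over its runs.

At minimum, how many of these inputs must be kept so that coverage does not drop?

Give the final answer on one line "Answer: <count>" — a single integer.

#1 (b=37) -> B1->F, B2->T, B5->T; covered: B1=F, B2=T, B5=T
#2 (b=9) -> B1->F, B2->F, B3->F, B5->T; covered: B1=F, B2=F, B3=F, B5=T
#3 (b=38) -> B1->F, B2->T, B5->T; covered: B1=F, B2=T, B5=T
#4 (b=0) -> B1->F, B2->F, B3->F, B5->F; covered: B1=F, B2=F, B3=F, B5=F
union over all inputs: B1=F, B2=T, B2=F, B3=F, B5=T, B5=F (6 outcomes)
every size-1 subset falls short of the 6 outcomes (best: 4/6)
inputs {1, 4} (size 2) cover everything; no size-2 subset with a lexicographically smaller index list covers all 6

Answer: 2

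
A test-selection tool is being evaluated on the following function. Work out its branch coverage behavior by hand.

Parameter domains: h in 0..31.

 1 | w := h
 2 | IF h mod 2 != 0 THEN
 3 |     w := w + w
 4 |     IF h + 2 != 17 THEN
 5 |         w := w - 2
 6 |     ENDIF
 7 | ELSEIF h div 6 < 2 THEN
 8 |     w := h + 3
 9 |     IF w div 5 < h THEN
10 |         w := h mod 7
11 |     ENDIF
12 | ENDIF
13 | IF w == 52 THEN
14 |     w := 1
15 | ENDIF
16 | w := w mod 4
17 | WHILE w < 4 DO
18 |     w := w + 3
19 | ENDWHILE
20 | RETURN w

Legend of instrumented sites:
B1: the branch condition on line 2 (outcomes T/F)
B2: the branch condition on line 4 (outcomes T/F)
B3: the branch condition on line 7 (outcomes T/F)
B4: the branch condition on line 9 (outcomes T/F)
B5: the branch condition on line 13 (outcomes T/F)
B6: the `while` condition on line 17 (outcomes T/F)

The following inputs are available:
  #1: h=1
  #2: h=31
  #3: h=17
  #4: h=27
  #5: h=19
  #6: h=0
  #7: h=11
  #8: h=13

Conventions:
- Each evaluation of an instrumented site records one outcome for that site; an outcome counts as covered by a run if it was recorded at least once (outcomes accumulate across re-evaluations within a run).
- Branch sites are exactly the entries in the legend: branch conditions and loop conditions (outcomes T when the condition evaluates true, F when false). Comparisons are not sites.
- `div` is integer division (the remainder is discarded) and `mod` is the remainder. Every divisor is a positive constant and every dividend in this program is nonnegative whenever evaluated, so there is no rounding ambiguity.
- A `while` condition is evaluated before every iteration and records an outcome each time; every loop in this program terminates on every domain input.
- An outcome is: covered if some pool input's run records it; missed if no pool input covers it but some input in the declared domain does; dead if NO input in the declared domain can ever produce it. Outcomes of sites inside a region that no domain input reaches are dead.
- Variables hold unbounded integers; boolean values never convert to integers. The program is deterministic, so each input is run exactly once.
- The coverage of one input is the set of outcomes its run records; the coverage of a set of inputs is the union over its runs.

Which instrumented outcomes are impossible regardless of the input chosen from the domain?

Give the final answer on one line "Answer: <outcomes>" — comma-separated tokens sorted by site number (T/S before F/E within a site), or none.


checking every outcome against all 32 domain inputs:
  reachable outcomes have witnesses, e.g. B1=T (e.g. h=1), B1=F (e.g. h=0), B2=T (e.g. h=1), B2=F (e.g. h=15)
Answer: none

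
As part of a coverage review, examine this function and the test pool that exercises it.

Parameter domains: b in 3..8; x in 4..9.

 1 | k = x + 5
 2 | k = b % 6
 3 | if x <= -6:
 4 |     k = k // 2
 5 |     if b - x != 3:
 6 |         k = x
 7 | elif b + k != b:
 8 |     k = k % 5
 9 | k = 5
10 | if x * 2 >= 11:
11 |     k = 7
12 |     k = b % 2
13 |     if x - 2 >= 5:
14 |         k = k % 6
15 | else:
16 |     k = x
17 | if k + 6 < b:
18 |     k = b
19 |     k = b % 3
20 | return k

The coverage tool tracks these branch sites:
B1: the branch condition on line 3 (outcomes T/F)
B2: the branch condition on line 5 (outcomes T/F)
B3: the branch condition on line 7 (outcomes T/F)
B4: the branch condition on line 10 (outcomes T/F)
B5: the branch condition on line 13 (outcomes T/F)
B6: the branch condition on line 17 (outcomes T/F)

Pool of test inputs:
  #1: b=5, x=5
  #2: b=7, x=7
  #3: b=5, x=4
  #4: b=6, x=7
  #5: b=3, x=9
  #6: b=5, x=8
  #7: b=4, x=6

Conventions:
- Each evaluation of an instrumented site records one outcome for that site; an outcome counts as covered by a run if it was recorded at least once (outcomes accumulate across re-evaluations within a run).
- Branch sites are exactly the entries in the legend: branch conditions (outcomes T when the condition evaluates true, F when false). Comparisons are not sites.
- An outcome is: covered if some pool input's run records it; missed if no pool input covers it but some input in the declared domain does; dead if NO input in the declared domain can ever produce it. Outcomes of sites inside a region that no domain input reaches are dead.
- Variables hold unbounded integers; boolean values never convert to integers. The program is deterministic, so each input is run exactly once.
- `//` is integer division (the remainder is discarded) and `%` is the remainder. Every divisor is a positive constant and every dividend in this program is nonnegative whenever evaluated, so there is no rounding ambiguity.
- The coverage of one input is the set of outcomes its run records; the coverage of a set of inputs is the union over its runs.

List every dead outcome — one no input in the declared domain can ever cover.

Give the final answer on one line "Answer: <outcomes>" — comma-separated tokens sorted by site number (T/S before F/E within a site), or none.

exhaustive pass over the 36-input domain:
  B1=T: unreachable across the whole domain -> dead
  B2=T: unreachable across the whole domain -> dead
  B2=F: unreachable across the whole domain -> dead
  reachable outcomes have witnesses, e.g. B1=F (e.g. b=3, x=4), B3=T (e.g. b=3, x=4), B3=F (e.g. b=6, x=4), B4=T (e.g. b=3, x=6)

Answer: B1=T, B2=T, B2=F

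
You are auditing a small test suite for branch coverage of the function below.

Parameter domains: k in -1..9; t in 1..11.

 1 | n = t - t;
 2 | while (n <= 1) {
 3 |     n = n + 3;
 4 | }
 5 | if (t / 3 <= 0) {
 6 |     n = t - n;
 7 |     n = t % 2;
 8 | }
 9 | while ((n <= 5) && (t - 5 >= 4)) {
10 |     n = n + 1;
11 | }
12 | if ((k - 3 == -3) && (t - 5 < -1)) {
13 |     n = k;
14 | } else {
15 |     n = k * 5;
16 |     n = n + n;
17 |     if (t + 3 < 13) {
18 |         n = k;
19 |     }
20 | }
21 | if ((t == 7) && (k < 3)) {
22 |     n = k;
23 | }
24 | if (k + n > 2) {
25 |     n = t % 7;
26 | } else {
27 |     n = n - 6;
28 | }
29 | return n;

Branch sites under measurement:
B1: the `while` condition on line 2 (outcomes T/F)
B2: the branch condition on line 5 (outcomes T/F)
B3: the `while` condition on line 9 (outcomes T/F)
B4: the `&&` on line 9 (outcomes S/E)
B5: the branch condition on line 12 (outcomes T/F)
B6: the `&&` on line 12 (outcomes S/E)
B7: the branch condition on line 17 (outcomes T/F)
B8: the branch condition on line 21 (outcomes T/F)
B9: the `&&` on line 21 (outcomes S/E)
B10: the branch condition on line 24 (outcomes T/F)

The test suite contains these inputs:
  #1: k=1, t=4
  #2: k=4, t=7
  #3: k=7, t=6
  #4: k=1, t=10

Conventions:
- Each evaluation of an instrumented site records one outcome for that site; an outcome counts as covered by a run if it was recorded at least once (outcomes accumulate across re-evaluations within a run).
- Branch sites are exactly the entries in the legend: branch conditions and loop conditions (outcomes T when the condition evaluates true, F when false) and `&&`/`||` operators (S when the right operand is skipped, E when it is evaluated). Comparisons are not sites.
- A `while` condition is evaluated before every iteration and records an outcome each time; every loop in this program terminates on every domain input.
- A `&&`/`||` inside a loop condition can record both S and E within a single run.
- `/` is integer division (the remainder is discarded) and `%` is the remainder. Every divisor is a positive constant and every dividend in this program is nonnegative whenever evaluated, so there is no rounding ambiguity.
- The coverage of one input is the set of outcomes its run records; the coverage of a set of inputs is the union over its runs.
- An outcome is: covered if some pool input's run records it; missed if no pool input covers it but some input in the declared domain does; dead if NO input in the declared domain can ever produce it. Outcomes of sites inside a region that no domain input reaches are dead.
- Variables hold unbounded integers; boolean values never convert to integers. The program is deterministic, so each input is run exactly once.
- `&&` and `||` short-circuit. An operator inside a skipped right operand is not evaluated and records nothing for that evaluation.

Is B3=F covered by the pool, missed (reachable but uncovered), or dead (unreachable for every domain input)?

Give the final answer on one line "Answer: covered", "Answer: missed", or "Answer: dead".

B3=F is recorded by pool input(s) 1, 2, 3, 4 -> covered

Answer: covered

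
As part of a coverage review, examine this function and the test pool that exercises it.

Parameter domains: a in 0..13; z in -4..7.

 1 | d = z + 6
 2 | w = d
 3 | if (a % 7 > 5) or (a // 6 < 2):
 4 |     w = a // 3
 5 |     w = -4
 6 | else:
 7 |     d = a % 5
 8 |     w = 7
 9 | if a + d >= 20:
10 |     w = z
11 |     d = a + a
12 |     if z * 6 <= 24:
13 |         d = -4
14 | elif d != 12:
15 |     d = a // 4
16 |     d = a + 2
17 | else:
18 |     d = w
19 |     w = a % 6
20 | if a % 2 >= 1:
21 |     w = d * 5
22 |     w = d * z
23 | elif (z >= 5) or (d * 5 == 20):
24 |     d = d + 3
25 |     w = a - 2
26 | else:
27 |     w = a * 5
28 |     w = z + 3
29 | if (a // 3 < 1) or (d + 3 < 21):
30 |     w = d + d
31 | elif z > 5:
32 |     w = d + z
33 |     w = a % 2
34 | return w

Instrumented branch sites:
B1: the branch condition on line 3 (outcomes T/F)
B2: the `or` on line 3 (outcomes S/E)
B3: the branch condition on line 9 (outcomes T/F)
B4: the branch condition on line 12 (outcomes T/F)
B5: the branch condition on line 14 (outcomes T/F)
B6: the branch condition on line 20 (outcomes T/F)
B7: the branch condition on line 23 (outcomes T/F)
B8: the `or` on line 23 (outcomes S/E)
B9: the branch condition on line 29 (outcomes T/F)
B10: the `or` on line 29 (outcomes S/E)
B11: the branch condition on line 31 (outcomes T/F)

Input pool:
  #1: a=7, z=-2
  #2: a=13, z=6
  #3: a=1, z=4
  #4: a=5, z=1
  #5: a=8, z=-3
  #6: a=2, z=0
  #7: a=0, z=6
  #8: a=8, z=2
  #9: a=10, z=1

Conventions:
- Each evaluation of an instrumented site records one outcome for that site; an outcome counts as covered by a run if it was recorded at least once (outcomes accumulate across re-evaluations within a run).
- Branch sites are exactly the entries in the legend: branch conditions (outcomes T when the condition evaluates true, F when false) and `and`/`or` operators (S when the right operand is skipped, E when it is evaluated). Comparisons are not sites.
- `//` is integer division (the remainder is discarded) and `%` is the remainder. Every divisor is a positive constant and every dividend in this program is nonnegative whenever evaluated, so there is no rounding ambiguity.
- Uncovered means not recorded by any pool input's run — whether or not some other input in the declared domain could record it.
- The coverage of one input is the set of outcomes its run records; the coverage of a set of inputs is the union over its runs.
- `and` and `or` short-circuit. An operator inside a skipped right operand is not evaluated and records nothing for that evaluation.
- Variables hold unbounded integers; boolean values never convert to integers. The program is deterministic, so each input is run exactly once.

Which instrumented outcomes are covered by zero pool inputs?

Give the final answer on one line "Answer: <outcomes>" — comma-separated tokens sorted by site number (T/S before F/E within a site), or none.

input #1 (a=7, z=-2): events B2->E, B1->T, B3->F, B5->T, B6->T, B10->E, B9->T; covers B1=T, B2=E, B3=F, B5=T, B6=T, B9=T, B10=E
input #2 (a=13, z=6): events B2->S, B1->T, B3->T, B4->F, B6->T, B10->E, B9->F, B11->T; covers B1=T, B2=S, B3=T, B4=F, B6=T, B9=F, B10=E, B11=T
input #3 (a=1, z=4): events B2->E, B1->T, B3->F, B5->T, B6->T, B10->S, B9->T; covers B1=T, B2=E, B3=F, B5=T, B6=T, B9=T, B10=S
input #4 (a=5, z=1): events B2->E, B1->T, B3->F, B5->T, B6->T, B10->E, B9->T; covers B1=T, B2=E, B3=F, B5=T, B6=T, B9=T, B10=E
input #5 (a=8, z=-3): events B2->E, B1->T, B3->F, B5->T, B6->F, B8->E, B7->F, B10->E, B9->T; covers B1=T, B2=E, B3=F, B5=T, B6=F, B7=F, B8=E, B9=T, B10=E
input #6 (a=2, z=0): events B2->E, B1->T, B3->F, B5->T, B6->F, B8->E, B7->T, B10->S, B9->T; covers B1=T, B2=E, B3=F, B5=T, B6=F, B7=T, B8=E, B9=T, B10=S
input #7 (a=0, z=6): events B2->E, B1->T, B3->F, B5->F, B6->F, B8->S, B7->T, B10->S, B9->T; covers B1=T, B2=E, B3=F, B5=F, B6=F, B7=T, B8=S, B9=T, B10=S
input #8 (a=8, z=2): events B2->E, B1->T, B3->F, B5->T, B6->F, B8->E, B7->F, B10->E, B9->T; covers B1=T, B2=E, B3=F, B5=T, B6=F, B7=F, B8=E, B9=T, B10=E
input #9 (a=10, z=1): events B2->E, B1->T, B3->F, B5->T, B6->F, B8->E, B7->F, B10->E, B9->T; covers B1=T, B2=E, B3=F, B5=T, B6=F, B7=F, B8=E, B9=T, B10=E
union over the pool: B1=T, B2=S, B2=E, B3=T, B3=F, B4=F, B5=T, B5=F, B6=T, B6=F, B7=T, B7=F, B8=S, B8=E, B9=T, B9=F, B10=S, B10=E, B11=T
uncovered (3 of 22): B1=F, B4=T, B11=F

Answer: B1=F, B4=T, B11=F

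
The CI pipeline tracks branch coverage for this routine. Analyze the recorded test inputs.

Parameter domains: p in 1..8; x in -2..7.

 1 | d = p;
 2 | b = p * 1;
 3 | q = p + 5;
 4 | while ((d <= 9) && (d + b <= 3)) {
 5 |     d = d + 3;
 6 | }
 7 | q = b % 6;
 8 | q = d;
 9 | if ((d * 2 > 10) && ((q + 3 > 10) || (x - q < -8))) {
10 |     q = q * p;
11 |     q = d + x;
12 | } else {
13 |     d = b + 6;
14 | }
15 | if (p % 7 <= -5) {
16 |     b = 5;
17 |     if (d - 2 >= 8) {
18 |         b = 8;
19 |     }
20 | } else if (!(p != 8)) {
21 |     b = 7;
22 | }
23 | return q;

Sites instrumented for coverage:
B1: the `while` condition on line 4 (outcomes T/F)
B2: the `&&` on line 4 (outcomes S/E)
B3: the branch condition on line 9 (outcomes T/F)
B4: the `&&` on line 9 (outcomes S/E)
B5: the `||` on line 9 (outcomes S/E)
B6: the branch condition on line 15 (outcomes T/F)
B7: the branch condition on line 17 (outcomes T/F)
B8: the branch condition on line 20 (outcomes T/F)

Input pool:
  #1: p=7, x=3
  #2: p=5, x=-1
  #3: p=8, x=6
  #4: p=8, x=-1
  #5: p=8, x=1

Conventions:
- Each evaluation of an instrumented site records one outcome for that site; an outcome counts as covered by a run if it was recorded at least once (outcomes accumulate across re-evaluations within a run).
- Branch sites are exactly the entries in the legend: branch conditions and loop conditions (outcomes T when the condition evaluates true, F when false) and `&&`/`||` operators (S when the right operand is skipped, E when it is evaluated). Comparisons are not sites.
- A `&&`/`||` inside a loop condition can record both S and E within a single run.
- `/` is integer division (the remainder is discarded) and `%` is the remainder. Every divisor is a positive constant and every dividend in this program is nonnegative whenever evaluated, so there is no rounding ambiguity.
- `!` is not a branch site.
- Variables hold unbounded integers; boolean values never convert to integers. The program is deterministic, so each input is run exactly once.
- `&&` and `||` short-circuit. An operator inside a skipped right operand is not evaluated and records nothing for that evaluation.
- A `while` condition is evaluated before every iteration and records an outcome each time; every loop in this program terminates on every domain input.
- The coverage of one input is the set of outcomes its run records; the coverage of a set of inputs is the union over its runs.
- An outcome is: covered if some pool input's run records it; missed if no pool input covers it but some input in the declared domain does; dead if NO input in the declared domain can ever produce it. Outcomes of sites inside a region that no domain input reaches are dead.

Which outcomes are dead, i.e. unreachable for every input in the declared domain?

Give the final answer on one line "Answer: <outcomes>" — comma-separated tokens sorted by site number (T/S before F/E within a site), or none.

sweeping the full domain (80 inputs) for each outcome:
  B2=S: zero occurrences over every domain input -> dead
  B6=T: zero occurrences over every domain input -> dead
  B7=T: zero occurrences over every domain input -> dead
  B7=F: zero occurrences over every domain input -> dead
  reachable outcomes have witnesses, e.g. B1=T (e.g. p=1, x=-2), B1=F (e.g. p=1, x=-2), B2=E (e.g. p=1, x=-2), B3=T (e.g. p=7, x=-2)

Answer: B2=S, B6=T, B7=T, B7=F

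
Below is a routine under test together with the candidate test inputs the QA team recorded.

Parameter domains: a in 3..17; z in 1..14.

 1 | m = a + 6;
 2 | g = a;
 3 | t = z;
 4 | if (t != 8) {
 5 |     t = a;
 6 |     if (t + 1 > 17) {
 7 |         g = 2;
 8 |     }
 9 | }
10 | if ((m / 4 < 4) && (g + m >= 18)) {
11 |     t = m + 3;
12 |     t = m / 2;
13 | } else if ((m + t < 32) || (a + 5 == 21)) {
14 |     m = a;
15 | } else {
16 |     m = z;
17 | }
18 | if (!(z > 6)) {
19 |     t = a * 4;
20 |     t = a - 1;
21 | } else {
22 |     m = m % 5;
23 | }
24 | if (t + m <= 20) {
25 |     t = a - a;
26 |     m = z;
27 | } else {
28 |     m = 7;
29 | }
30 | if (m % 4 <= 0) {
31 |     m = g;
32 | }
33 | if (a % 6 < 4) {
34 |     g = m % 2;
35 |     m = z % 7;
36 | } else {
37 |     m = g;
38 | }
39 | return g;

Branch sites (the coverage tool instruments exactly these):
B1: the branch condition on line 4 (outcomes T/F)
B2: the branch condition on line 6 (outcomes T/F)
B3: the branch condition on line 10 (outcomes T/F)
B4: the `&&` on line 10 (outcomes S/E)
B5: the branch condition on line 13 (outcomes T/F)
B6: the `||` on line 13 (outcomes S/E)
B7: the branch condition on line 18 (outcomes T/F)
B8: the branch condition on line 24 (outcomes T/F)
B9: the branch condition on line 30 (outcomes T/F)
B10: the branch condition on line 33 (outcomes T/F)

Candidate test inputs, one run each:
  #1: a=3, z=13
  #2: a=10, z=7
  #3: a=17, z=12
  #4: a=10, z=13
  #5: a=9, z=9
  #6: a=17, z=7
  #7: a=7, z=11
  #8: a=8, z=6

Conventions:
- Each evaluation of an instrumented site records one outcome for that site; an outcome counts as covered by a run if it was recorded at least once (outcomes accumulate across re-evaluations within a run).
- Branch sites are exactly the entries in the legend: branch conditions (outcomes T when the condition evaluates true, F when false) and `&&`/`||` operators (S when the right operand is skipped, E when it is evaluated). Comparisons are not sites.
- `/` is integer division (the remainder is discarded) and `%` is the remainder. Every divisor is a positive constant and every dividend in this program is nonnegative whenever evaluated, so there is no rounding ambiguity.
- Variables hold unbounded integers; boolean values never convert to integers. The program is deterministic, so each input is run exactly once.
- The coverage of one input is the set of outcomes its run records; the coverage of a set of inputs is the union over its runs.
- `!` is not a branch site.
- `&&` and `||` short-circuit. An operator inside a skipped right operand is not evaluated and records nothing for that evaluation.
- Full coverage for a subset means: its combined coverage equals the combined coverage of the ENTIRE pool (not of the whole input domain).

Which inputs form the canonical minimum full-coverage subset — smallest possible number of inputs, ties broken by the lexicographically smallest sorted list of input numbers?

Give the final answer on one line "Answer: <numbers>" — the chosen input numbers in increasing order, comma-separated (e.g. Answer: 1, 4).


test 1 (a=3, z=13) fires B1->T, B2->F, B4->E, B3->F, B6->S, B5->T, B7->F, B8->T, B9->F, B10->T; hits B1=T, B2=F, B3=F, B4=E, B5=T, B6=S, B7=F, B8=T, B9=F, B10=T
test 2 (a=10, z=7) fires B1->T, B2->F, B4->S, B3->F, B6->S, B5->T, B7->F, B8->T, B9->F, B10->F; hits B1=T, B2=F, B3=F, B4=S, B5=T, B6=S, B7=F, B8=T, B9=F, B10=F
test 3 (a=17, z=12) fires B1->T, B2->T, B4->S, B3->F, B6->E, B5->F, B7->F, B8->T, B9->T, B10->F; hits B1=T, B2=T, B3=F, B4=S, B5=F, B6=E, B7=F, B8=T, B9=T, B10=F
test 4 (a=10, z=13) fires B1->T, B2->F, B4->S, B3->F, B6->S, B5->T, B7->F, B8->T, B9->F, B10->F; hits B1=T, B2=F, B3=F, B4=S, B5=T, B6=S, B7=F, B8=T, B9=F, B10=F
test 5 (a=9, z=9) fires B1->T, B2->F, B4->E, B3->T, B7->F, B8->T, B9->F, B10->T; hits B1=T, B2=F, B3=T, B4=E, B7=F, B8=T, B9=F, B10=T
test 6 (a=17, z=7) fires B1->T, B2->T, B4->S, B3->F, B6->E, B5->F, B7->F, B8->T, B9->F, B10->F; hits B1=T, B2=T, B3=F, B4=S, B5=F, B6=E, B7=F, B8=T, B9=F, B10=F
test 7 (a=7, z=11) fires B1->T, B2->F, B4->E, B3->T, B7->F, B8->T, B9->F, B10->T; hits B1=T, B2=F, B3=T, B4=E, B7=F, B8=T, B9=F, B10=T
test 8 (a=8, z=6) fires B1->T, B2->F, B4->E, B3->T, B7->T, B8->F, B9->F, B10->T; hits B1=T, B2=F, B3=T, B4=E, B7=T, B8=F, B9=F, B10=T
pool-wide coverage (19 outcomes): B1=T, B2=T, B2=F, B3=T, B3=F, B4=S, B4=E, B5=T, B5=F, B6=S, B6=E, B7=T, B7=F, B8=T, B8=F, B9=T, B9=F, B10=T, B10=F
every size-1 subset falls short of the 19 outcomes (best: 10/19)
every size-2 subset falls short of the 19 outcomes (best: 17/19)
at size 3, {1, 3, 8} reaches all 19 outcomes; every lexicographically earlier size-3 subset fails
Answer: 1, 3, 8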